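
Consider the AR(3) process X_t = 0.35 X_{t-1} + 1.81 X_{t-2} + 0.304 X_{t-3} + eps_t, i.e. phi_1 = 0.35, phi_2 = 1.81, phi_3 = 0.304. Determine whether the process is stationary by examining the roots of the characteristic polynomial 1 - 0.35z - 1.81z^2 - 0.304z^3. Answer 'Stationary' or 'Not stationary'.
\text{Not stationary}

The AR(p) characteristic polynomial is P(z) = 1 - 0.35z - 1.81z^2 - 0.304z^3.
Stationarity requires all roots to lie outside the unit circle, i.e. |z| > 1 for every root.
Degree 3: look for a simple real root z0 first, then factor out (1 - z/z0) and solve the remaining quadratic.
Testing z0 = 0.625: P(0.625) = 1 + (-0.35)(0.625) + (-1.81)(0.625)^2 + (-0.304)(0.625)^3
  = 1 + (-0.21875) + (-0.707031) + (-0.074219) = 0.  So z_0 = 0.625 is a root, |z_0| = 0.625.
Divide out the factor (1 - 1.6 z) = (1 - z/z0) (since 1/z0 = 1.6):
  P(z) = (1 - 1.6 z)(1 + (1.25) z + (0.19) z^2)
  [check: z-coef 1.25 - (1.6) = -0.35; z^2-coef 0.19 - (1.6)(1.25) = -1.81; z^3-coef -(1.6)(0.19) = -0.304.]
Remaining roots from the quadratic factor 1 + (1.25) z + (0.19) z^2:
  Set 1 + (1.25) z + (0.19) z^2 = 0, i.e. a z^2 + b z + c = 0 with a = 0.19, b = 1.25, c = 1.
  Discriminant D = b^2 - 4ac = (1.25)^2 - 4*(0.19)*1 = 1.5625 - (0.76) = 0.8025.
  D >= 0, so the roots are real: z = (-b +/- sqrt(D)) / (2a) = (-1.25 +/- 0.895824) / (0.38).
    z_1 = (-1.25 + 0.895824) / (0.38) = -0.932,   |z_1| = 0.932.
    z_2 = (-1.25 - 0.895824) / (0.38) = -5.6469,   |z_2| = 5.6469.
Moduli of all roots: 0.6250, 0.9320, 5.6469.
All moduli strictly greater than 1? No.
Verdict: Not stationary.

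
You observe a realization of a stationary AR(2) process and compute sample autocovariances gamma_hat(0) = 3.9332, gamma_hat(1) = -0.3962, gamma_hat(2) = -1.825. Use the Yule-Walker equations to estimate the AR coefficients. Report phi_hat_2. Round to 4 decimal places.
\hat\phi_{2} = -0.4790

The Yule-Walker equations for an AR(p) process read, in matrix form,
  Gamma_p phi = r_p,   with   (Gamma_p)_{ij} = gamma(|i - j|),
                       (r_p)_i = gamma(i),   i,j = 1..p.
Substitute the sample gammas (Toeplitz matrix and right-hand side of size 2):
  Gamma_p = [[3.9332, -0.3962], [-0.3962, 3.9332]]
  r_p     = [-0.3962, -1.825]
Written out:
  3.9332 phi_1 - 0.3962 phi_2 = -0.3962
  -0.3962 phi_1 + 3.9332 phi_2 = -1.825
Solve by Cramer's rule:
  det = gamma(0)^2 - gamma(1)^2 = (3.9332)^2 - (-0.3962)^2 = 15.47006224 - 0.15697444 = 15.3130878
  phi_hat_1 = [gamma(1) gamma(0) - gamma(1) gamma(2)] / det = [(-0.3962)(3.9332) - (-0.3962)(-1.825)] / 15.3130878 = -2.28139884 / 15.3130878 = -0.149
  phi_hat_2 = [gamma(0) gamma(2) - gamma(1)^2] / det = [(3.9332)(-1.825) - (-0.3962)^2] / 15.3130878 = -7.33506444 / 15.3130878 = -0.479
So phi_hat = [-0.1490, -0.4790].
Therefore phi_hat_2 = -0.4790.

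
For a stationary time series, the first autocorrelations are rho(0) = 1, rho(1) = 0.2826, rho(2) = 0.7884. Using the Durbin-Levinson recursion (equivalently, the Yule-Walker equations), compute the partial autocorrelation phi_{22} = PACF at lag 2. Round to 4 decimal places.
\phi_{22} = 0.7700

The PACF at lag k is phi_{kk}, the last component of the solution
to the Yule-Walker system G_k phi = r_k where
  (G_k)_{ij} = rho(|i - j|), (r_k)_i = rho(i), i,j = 1..k.
Equivalently, Durbin-Levinson gives phi_{kk} iteratively:
  phi_{11} = rho(1)
  phi_{kk} = [rho(k) - sum_{j=1..k-1} phi_{k-1,j} rho(k-j)]
            / [1 - sum_{j=1..k-1} phi_{k-1,j} rho(j)],
  phi_{k,j} = phi_{k-1,j} - phi_{kk} phi_{k-1,k-j},  j = 1..k-1.
Step k = 1:
  phi_11 = rho(1) = 0.2826.
Step k = 2:
  phi_22 = [rho(2) - phi_11 rho(1)] / [1 - phi_11 rho(1)] = [0.7884 - (0.2826)(0.2826)] / [1 - (0.2826)(0.2826)]
         = 0.70853724 / 0.92013724 = 0.77.
Therefore phi_{22} = 0.7700.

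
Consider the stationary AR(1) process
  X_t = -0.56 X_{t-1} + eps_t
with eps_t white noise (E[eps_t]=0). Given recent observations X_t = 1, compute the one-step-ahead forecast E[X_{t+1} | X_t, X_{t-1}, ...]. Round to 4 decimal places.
E[X_{t+1} \mid \mathcal F_t] = -0.5600

For an AR(p) model X_t = c + sum_i phi_i X_{t-i} + eps_t, the
one-step-ahead conditional mean is
  E[X_{t+1} | X_t, ...] = c + sum_i phi_i X_{t+1-i}.
Substitute known values:
  E[X_{t+1} | ...] = (-0.56) * (1)
                   = -0.5600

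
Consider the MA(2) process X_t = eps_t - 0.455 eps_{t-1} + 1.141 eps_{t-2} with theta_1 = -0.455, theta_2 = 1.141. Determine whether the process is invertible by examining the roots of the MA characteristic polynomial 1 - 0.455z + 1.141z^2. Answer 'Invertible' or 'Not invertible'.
\text{Not invertible}

The MA(q) characteristic polynomial is P(z) = 1 - 0.455z + 1.141z^2.
Invertibility requires all roots to lie outside the unit circle, i.e. |z| > 1 for every root.
Set 1 + (-0.455) z + (1.141) z^2 = 0, i.e. a z^2 + b z + c = 0 with a = 1.141, b = -0.455, c = 1.
Discriminant D = b^2 - 4ac = (-0.455)^2 - 4*(1.141)*1 = 0.207025 - (4.564) = -4.356975.
D < 0, so the roots are the complex-conjugate pair z = (-b +/- i sqrt(-D)) / (2a) = 0.1994 +/- 0.9147i.
For a conjugate pair |z|^2 = z * conj(z) = (product of roots) = c/a = 1/(1.141) = 0.876424, so |z| = sqrt(0.876424) = 0.9362 for both roots.
Moduli of all roots: 0.9362, 0.9362.
All moduli strictly greater than 1? No.
Verdict: Not invertible.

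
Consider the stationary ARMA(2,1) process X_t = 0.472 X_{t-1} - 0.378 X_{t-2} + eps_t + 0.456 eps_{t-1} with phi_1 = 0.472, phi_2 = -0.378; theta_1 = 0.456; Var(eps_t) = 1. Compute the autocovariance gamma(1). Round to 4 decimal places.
\gamma(1) = 1.0192

Multiply the model equation by X_{t-k} and take expectations. With theta_0 = psi_0 = 1 and psi_j the MA(infinity) weights, this gives
  gamma(k) - sum_i phi_i gamma(k-i) = c_k,
  c_k = sigma^2 * sum_{j=k..q} theta_j psi_{j-k}   (c_k = 0 for k > q),
using gamma(-m) = gamma(m).
psi-weights needed (psi_j = theta_j + sum_i phi_i psi_{j-i}):
  psi_1 = theta_1 + phi_1 = 0.456 + (0.472) = 0.928
Right-hand sides:
  c_0 = sigma^2 (1 + theta_1 psi_1) = 1 * (1 + (0.456)(0.928)) = 1 * 1.423168 = 1.423168
  c_1 = sigma^2 theta_1 = 1 * (0.456) = 0.456
  c_2 = 0
Equations for k = 0, 1, 2 (AR order 2, c_2 = 0):
  (E0) gamma(0) = phi_1 gamma(1) + phi_2 gamma(2) + c_0
  (E1) gamma(1) = phi_1 gamma(0) + phi_2 gamma(1) + c_1
  (E2) gamma(2) = phi_1 gamma(1) + phi_2 gamma(0)
From (E1): gamma(1) = A gamma(0) + B with
  A = phi_1 / (1 - phi_2) = 0.472 / 1.378 = 0.342525,   B = c_1 / (1 - phi_2) = 0.456 / 1.378 = 0.330914.
Insert (E2) into (E0): gamma(0) (1 - phi_2^2) = phi_1 (1 + phi_2) gamma(1) + c_0.
  phi_1 (1 + phi_2) = (0.472)(0.622) = 0.293584,   1 - phi_2^2 = 0.857116.
Replace gamma(1) by A gamma(0) + B and collect gamma(0):
  gamma(0) [0.857116 - (0.293584)(0.342525)] = (0.293584)(0.330914) + 1.423168
  gamma(0) * 0.756556 = 1.520319
  gamma(0) = 1.520319 / 0.756556 = 2.009526.
  gamma(1) = A gamma(0) + B = (0.342525)(2.009526) + (0.330914) = 1.019228.
Therefore gamma(1) = 1.0192 (to 4 decimal places).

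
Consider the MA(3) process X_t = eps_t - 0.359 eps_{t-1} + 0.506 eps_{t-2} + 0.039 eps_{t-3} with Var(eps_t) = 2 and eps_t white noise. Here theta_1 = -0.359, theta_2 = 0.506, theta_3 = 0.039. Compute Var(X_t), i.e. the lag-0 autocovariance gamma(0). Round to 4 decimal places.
\gamma(0) = 2.7729

For an MA(q) process X_t = eps_t + sum_i theta_i eps_{t-i} with
Var(eps_t) = sigma^2, the variance is
  gamma(0) = sigma^2 * (1 + sum_i theta_i^2).
  sum_i theta_i^2 = (-0.359)^2 + (0.506)^2 + (0.039)^2 = 0.128881 + 0.256036 + 0.001521 = 0.386438.
  gamma(0) = 2 * (1 + 0.386438) = 2 * 1.386438 = 2.772876, which rounds to 2.7729.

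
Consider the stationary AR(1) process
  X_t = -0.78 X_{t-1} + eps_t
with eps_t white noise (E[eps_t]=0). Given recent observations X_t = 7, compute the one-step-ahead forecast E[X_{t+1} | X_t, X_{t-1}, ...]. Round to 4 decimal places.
E[X_{t+1} \mid \mathcal F_t] = -5.4600

For an AR(p) model X_t = c + sum_i phi_i X_{t-i} + eps_t, the
one-step-ahead conditional mean is
  E[X_{t+1} | X_t, ...] = c + sum_i phi_i X_{t+1-i}.
Substitute known values:
  E[X_{t+1} | ...] = (-0.78) * (7)
                   = -5.4600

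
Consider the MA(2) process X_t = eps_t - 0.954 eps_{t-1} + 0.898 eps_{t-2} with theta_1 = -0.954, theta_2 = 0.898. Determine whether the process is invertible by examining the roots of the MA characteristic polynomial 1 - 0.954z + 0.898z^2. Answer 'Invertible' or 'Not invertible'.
\text{Invertible}

The MA(q) characteristic polynomial is P(z) = 1 - 0.954z + 0.898z^2.
Invertibility requires all roots to lie outside the unit circle, i.e. |z| > 1 for every root.
Set 1 + (-0.954) z + (0.898) z^2 = 0, i.e. a z^2 + b z + c = 0 with a = 0.898, b = -0.954, c = 1.
Discriminant D = b^2 - 4ac = (-0.954)^2 - 4*(0.898)*1 = 0.910116 - (3.592) = -2.681884.
D < 0, so the roots are the complex-conjugate pair z = (-b +/- i sqrt(-D)) / (2a) = 0.5312 +/- 0.9118i.
For a conjugate pair |z|^2 = z * conj(z) = (product of roots) = c/a = 1/(0.898) = 1.113586, so |z| = sqrt(1.113586) = 1.0553 for both roots.
Moduli of all roots: 1.0553, 1.0553.
All moduli strictly greater than 1? Yes.
Verdict: Invertible.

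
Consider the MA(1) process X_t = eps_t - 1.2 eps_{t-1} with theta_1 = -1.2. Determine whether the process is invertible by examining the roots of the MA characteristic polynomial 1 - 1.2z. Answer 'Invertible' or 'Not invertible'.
\text{Not invertible}

The MA(q) characteristic polynomial is P(z) = 1 - 1.2z.
Invertibility requires all roots to lie outside the unit circle, i.e. |z| > 1 for every root.
This is linear in z: 1 + (-1.2) z = 0  =>  z = -1/(-1.2) = 0.833333,  |z| = 0.833333.
Moduli of all roots: 0.8333.
All moduli strictly greater than 1? No.
Verdict: Not invertible.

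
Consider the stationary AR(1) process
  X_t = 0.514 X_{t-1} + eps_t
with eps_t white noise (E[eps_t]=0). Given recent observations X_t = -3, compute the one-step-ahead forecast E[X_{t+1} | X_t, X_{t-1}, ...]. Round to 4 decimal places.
E[X_{t+1} \mid \mathcal F_t] = -1.5420

For an AR(p) model X_t = c + sum_i phi_i X_{t-i} + eps_t, the
one-step-ahead conditional mean is
  E[X_{t+1} | X_t, ...] = c + sum_i phi_i X_{t+1-i}.
Substitute known values:
  E[X_{t+1} | ...] = (0.514) * (-3)
                   = -1.5420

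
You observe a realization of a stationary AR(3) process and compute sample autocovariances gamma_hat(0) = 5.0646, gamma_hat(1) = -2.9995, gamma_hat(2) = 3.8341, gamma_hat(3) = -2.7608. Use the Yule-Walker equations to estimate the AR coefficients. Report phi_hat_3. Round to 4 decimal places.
\hat\phi_{3} = -0.0170

The Yule-Walker equations for an AR(p) process read, in matrix form,
  Gamma_p phi = r_p,   with   (Gamma_p)_{ij} = gamma(|i - j|),
                       (r_p)_i = gamma(i),   i,j = 1..p.
Substitute the sample gammas (Toeplitz matrix and right-hand side of size 3):
  Gamma_p = [[5.0646, -2.9995, 3.8341], [-2.9995, 5.0646, -2.9995], [3.8341, -2.9995, 5.0646]]
  r_p     = [-2.9995, 3.8341, -2.7608]
Written out (R1..R3):
  (R1) 5.0646 phi_1 - 2.9995 phi_2 + 3.8341 phi_3 = -2.9995
  (R2) -2.9995 phi_1 + 5.0646 phi_2 - 2.9995 phi_3 = 3.8341
  (R3) 3.8341 phi_1 - 2.9995 phi_2 + 5.0646 phi_3 = -2.7608
Gaussian elimination:
  R2 <- R2 - (-2.9995/5.0646) R1 = R2 - (-0.592248) R1:  3.288152 phi_2 - 0.728761 phi_3 = 2.057652
  R3 <- R3 - (3.8341/5.0646) R1 = R3 - (0.757039) R1:  -0.728761 phi_2 + 2.162037 phi_3 = -0.490061
  R3 <- R3 - (-0.728761/3.288152) R2 = R3 - (-0.221633) R2:  2.000519 phi_3 = -0.034019
Back-substitution:
  phi_hat_3 = -0.034019 / 2.000519 = -0.017005
  phi_hat_2 = (2.057652 - (-0.728761)(-0.017005)) / 3.288152 = 0.622009
  phi_hat_1 = (-2.9995 - (-2.9995)(0.622009) - (3.8341)(-0.017005)) / 5.0646 = -0.210991
So phi_hat = [-0.2110, 0.6220, -0.0170].
Therefore phi_hat_3 = -0.0170.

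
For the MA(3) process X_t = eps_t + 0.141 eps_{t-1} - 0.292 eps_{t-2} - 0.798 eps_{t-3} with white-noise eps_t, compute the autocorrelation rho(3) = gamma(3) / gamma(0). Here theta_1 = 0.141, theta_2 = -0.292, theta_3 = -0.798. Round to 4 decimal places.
\rho(3) = -0.4581

For an MA(q) process with theta_0 = 1, the autocovariance is
  gamma(k) = sigma^2 * sum_{i=0..q-k} theta_i * theta_{i+k},
and rho(k) = gamma(k) / gamma(0). Sigma^2 cancels.
  numerator   = (1)*(-0.798) = -0.798.
  denominator = (1)^2 + (0.141)^2 + (-0.292)^2 + (-0.798)^2 = 1.741949.
  rho(3) = -0.798 / 1.741949 = -0.4581.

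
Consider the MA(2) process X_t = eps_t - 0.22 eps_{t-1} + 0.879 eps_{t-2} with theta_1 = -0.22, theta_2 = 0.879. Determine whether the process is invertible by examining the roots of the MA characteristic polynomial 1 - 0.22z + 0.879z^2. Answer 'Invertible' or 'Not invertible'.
\text{Invertible}

The MA(q) characteristic polynomial is P(z) = 1 - 0.22z + 0.879z^2.
Invertibility requires all roots to lie outside the unit circle, i.e. |z| > 1 for every root.
Set 1 + (-0.22) z + (0.879) z^2 = 0, i.e. a z^2 + b z + c = 0 with a = 0.879, b = -0.22, c = 1.
Discriminant D = b^2 - 4ac = (-0.22)^2 - 4*(0.879)*1 = 0.0484 - (3.516) = -3.4676.
D < 0, so the roots are the complex-conjugate pair z = (-b +/- i sqrt(-D)) / (2a) = 0.1251 +/- 1.0592i.
For a conjugate pair |z|^2 = z * conj(z) = (product of roots) = c/a = 1/(0.879) = 1.137656, so |z| = sqrt(1.137656) = 1.0666 for both roots.
Moduli of all roots: 1.0666, 1.0666.
All moduli strictly greater than 1? Yes.
Verdict: Invertible.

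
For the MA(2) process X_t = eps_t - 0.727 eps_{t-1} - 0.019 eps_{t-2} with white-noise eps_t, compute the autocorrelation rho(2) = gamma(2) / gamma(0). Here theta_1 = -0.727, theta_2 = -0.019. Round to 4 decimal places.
\rho(2) = -0.0124

For an MA(q) process with theta_0 = 1, the autocovariance is
  gamma(k) = sigma^2 * sum_{i=0..q-k} theta_i * theta_{i+k},
and rho(k) = gamma(k) / gamma(0). Sigma^2 cancels.
  numerator   = (1)*(-0.019) = -0.019.
  denominator = (1)^2 + (-0.727)^2 + (-0.019)^2 = 1.52889.
  rho(2) = -0.019 / 1.52889 = -0.0124.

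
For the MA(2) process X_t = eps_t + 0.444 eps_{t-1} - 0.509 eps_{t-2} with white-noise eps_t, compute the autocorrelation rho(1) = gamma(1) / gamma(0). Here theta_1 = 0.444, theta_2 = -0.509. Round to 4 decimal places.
\rho(1) = 0.1497

For an MA(q) process with theta_0 = 1, the autocovariance is
  gamma(k) = sigma^2 * sum_{i=0..q-k} theta_i * theta_{i+k},
and rho(k) = gamma(k) / gamma(0). Sigma^2 cancels.
  numerator   = (1)*(0.444) + (0.444)*(-0.509) = 0.218004.
  denominator = (1)^2 + (0.444)^2 + (-0.509)^2 = 1.456217.
  rho(1) = 0.218004 / 1.456217 = 0.1497.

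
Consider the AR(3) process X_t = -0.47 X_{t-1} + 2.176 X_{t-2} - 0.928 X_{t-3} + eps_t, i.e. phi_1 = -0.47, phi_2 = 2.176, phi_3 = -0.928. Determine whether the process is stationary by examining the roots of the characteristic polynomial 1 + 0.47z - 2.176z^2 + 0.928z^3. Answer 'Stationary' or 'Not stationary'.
\text{Not stationary}

The AR(p) characteristic polynomial is P(z) = 1 + 0.47z - 2.176z^2 + 0.928z^3.
Stationarity requires all roots to lie outside the unit circle, i.e. |z| > 1 for every root.
Degree 3: look for a simple real root z0 first, then factor out (1 - z/z0) and solve the remaining quadratic.
Testing z0 = 1.25: P(1.25) = 1 + (0.47)(1.25) + (-2.176)(1.25)^2 + (0.928)(1.25)^3
  = 1 + (0.5875) + (-3.4) + (1.8125) = 0.  So z_0 = 1.25 is a root, |z_0| = 1.25.
Divide out the factor (1 - 0.8 z) = (1 - z/z0) (since 1/z0 = 0.8):
  P(z) = (1 - 0.8 z)(1 + (1.27) z + (-1.16) z^2)
  [check: z-coef 1.27 - (0.8) = 0.47; z^2-coef -1.16 - (0.8)(1.27) = -2.176; z^3-coef -(0.8)(-1.16) = 0.928.]
Remaining roots from the quadratic factor 1 + (1.27) z + (-1.16) z^2:
  Set 1 + (1.27) z + (-1.16) z^2 = 0, i.e. a z^2 + b z + c = 0 with a = -1.16, b = 1.27, c = 1.
  Discriminant D = b^2 - 4ac = (1.27)^2 - 4*(-1.16)*1 = 1.6129 - (-4.64) = 6.2529.
  D >= 0, so the roots are real: z = (-b +/- sqrt(D)) / (2a) = (-1.27 +/- 2.50058) / (-2.32).
    z_1 = (-1.27 + 2.50058) / (-2.32) = -0.5304,   |z_1| = 0.5304.
    z_2 = (-1.27 - 2.50058) / (-2.32) = 1.6252,   |z_2| = 1.6252.
Moduli of all roots: 1.2500, 0.5304, 1.6252.
All moduli strictly greater than 1? No.
Verdict: Not stationary.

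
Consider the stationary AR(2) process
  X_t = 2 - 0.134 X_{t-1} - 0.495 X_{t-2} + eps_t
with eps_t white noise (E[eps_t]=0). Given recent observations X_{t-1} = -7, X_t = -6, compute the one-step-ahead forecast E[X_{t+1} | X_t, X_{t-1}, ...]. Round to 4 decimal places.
E[X_{t+1} \mid \mathcal F_t] = 6.2690

For an AR(p) model X_t = c + sum_i phi_i X_{t-i} + eps_t, the
one-step-ahead conditional mean is
  E[X_{t+1} | X_t, ...] = c + sum_i phi_i X_{t+1-i}.
Substitute known values:
  E[X_{t+1} | ...] = 2 + (-0.134) * (-6) + (-0.495) * (-7)
                   = 6.2690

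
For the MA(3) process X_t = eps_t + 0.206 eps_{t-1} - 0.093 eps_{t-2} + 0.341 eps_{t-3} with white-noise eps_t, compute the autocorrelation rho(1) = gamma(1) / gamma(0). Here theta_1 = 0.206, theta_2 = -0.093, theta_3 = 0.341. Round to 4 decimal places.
\rho(1) = 0.1329

For an MA(q) process with theta_0 = 1, the autocovariance is
  gamma(k) = sigma^2 * sum_{i=0..q-k} theta_i * theta_{i+k},
and rho(k) = gamma(k) / gamma(0). Sigma^2 cancels.
  numerator   = (1)*(0.206) + (0.206)*(-0.093) + (-0.093)*(0.341) = 0.155129.
  denominator = (1)^2 + (0.206)^2 + (-0.093)^2 + (0.341)^2 = 1.167366.
  rho(1) = 0.155129 / 1.167366 = 0.1329.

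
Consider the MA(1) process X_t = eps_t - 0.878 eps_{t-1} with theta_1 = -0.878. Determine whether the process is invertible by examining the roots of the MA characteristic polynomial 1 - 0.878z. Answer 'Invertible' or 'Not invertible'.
\text{Invertible}

The MA(q) characteristic polynomial is P(z) = 1 - 0.878z.
Invertibility requires all roots to lie outside the unit circle, i.e. |z| > 1 for every root.
This is linear in z: 1 + (-0.878) z = 0  =>  z = -1/(-0.878) = 1.138952,  |z| = 1.138952.
Moduli of all roots: 1.1390.
All moduli strictly greater than 1? Yes.
Verdict: Invertible.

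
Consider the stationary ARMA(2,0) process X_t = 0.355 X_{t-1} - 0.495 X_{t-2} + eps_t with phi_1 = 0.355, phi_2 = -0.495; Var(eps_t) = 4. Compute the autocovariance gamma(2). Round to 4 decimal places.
\gamma(2) = -2.3060

Multiply the model equation by X_{t-k} and take expectations. With theta_0 = psi_0 = 1 and psi_j the MA(infinity) weights, this gives
  gamma(k) - sum_i phi_i gamma(k-i) = c_k,
  c_k = sigma^2 * sum_{j=k..q} theta_j psi_{j-k}   (c_k = 0 for k > q),
using gamma(-m) = gamma(m).
Pure AR (q = 0): c_0 = sigma^2 = 4, c_k = 0 for k >= 1.
Equations for k = 0, 1, 2 (AR order 2, c_2 = 0):
  (E0) gamma(0) = phi_1 gamma(1) + phi_2 gamma(2) + c_0
  (E1) gamma(1) = phi_1 gamma(0) + phi_2 gamma(1) + c_1
  (E2) gamma(2) = phi_1 gamma(1) + phi_2 gamma(0)
From (E1): gamma(1) = A gamma(0) + B with
  A = phi_1 / (1 - phi_2) = 0.355 / 1.495 = 0.237458,   B = c_1 / (1 - phi_2) = 0 / 1.495 = 0.
Insert (E2) into (E0): gamma(0) (1 - phi_2^2) = phi_1 (1 + phi_2) gamma(1) + c_0.
  phi_1 (1 + phi_2) = (0.355)(0.505) = 0.179275,   1 - phi_2^2 = 0.754975.
Replace gamma(1) by A gamma(0) + B and collect gamma(0):
  gamma(0) [0.754975 - (0.179275)(0.237458)] = c_0 = 4
  gamma(0) * 0.712405 = 4
  gamma(0) = 4 / 0.712405 = 5.614786.
  gamma(1) = A gamma(0) = (0.237458)(5.614786) = 1.333277.
  gamma(2) = phi_1 gamma(1) + phi_2 gamma(0) = (0.355)(1.333277) + (-0.495)(5.614786) = -2.306006.
Therefore gamma(2) = -2.3060 (to 4 decimal places).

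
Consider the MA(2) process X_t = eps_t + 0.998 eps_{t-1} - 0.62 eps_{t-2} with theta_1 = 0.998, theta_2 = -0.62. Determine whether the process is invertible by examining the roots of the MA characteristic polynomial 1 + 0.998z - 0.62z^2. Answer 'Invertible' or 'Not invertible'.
\text{Not invertible}

The MA(q) characteristic polynomial is P(z) = 1 + 0.998z - 0.62z^2.
Invertibility requires all roots to lie outside the unit circle, i.e. |z| > 1 for every root.
Set 1 + (0.998) z + (-0.62) z^2 = 0, i.e. a z^2 + b z + c = 0 with a = -0.62, b = 0.998, c = 1.
Discriminant D = b^2 - 4ac = (0.998)^2 - 4*(-0.62)*1 = 0.996004 - (-2.48) = 3.476004.
D >= 0, so the roots are real: z = (-b +/- sqrt(D)) / (2a) = (-0.998 +/- 1.864404) / (-1.24).
  z_1 = (-0.998 + 1.864404) / (-1.24) = -0.6987,   |z_1| = 0.6987.
  z_2 = (-0.998 - 1.864404) / (-1.24) = 2.3084,   |z_2| = 2.3084.
Moduli of all roots: 0.6987, 2.3084.
All moduli strictly greater than 1? No.
Verdict: Not invertible.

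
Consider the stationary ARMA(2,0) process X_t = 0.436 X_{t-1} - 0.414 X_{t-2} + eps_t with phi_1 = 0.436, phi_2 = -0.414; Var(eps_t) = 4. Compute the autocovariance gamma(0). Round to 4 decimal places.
\gamma(0) = 5.3346

Multiply the model equation by X_{t-k} and take expectations. With theta_0 = psi_0 = 1 and psi_j the MA(infinity) weights, this gives
  gamma(k) - sum_i phi_i gamma(k-i) = c_k,
  c_k = sigma^2 * sum_{j=k..q} theta_j psi_{j-k}   (c_k = 0 for k > q),
using gamma(-m) = gamma(m).
Pure AR (q = 0): c_0 = sigma^2 = 4, c_k = 0 for k >= 1.
Equations for k = 0, 1, 2 (AR order 2, c_2 = 0):
  (E0) gamma(0) = phi_1 gamma(1) + phi_2 gamma(2) + c_0
  (E1) gamma(1) = phi_1 gamma(0) + phi_2 gamma(1) + c_1
  (E2) gamma(2) = phi_1 gamma(1) + phi_2 gamma(0)
From (E1): gamma(1) = A gamma(0) + B with
  A = phi_1 / (1 - phi_2) = 0.436 / 1.414 = 0.308345,   B = c_1 / (1 - phi_2) = 0 / 1.414 = 0.
Insert (E2) into (E0): gamma(0) (1 - phi_2^2) = phi_1 (1 + phi_2) gamma(1) + c_0.
  phi_1 (1 + phi_2) = (0.436)(0.586) = 0.255496,   1 - phi_2^2 = 0.828604.
Replace gamma(1) by A gamma(0) + B and collect gamma(0):
  gamma(0) [0.828604 - (0.255496)(0.308345)] = c_0 = 4
  gamma(0) * 0.749823 = 4
  gamma(0) = 4 / 0.749823 = 5.334592.
Therefore gamma(0) = 5.3346 (to 4 decimal places).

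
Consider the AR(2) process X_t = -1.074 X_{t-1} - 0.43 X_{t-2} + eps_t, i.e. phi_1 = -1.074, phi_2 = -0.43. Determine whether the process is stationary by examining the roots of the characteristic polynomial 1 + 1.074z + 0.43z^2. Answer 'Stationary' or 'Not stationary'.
\text{Stationary}

The AR(p) characteristic polynomial is P(z) = 1 + 1.074z + 0.43z^2.
Stationarity requires all roots to lie outside the unit circle, i.e. |z| > 1 for every root.
Set 1 + (1.074) z + (0.43) z^2 = 0, i.e. a z^2 + b z + c = 0 with a = 0.43, b = 1.074, c = 1.
Discriminant D = b^2 - 4ac = (1.074)^2 - 4*(0.43)*1 = 1.153476 - (1.72) = -0.566524.
D < 0, so the roots are the complex-conjugate pair z = (-b +/- i sqrt(-D)) / (2a) = -1.2488 +/- 0.8752i.
For a conjugate pair |z|^2 = z * conj(z) = (product of roots) = c/a = 1/(0.43) = 2.325581, so |z| = sqrt(2.325581) = 1.525 for both roots.
Moduli of all roots: 1.5250, 1.5250.
All moduli strictly greater than 1? Yes.
Verdict: Stationary.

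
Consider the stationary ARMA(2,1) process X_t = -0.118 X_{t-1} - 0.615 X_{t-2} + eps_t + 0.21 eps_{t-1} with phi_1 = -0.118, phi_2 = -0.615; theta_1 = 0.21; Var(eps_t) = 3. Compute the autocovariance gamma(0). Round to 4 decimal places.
\gamma(0) = 4.9159

Multiply the model equation by X_{t-k} and take expectations. With theta_0 = psi_0 = 1 and psi_j the MA(infinity) weights, this gives
  gamma(k) - sum_i phi_i gamma(k-i) = c_k,
  c_k = sigma^2 * sum_{j=k..q} theta_j psi_{j-k}   (c_k = 0 for k > q),
using gamma(-m) = gamma(m).
psi-weights needed (psi_j = theta_j + sum_i phi_i psi_{j-i}):
  psi_1 = theta_1 + phi_1 = 0.21 + (-0.118) = 0.092
Right-hand sides:
  c_0 = sigma^2 (1 + theta_1 psi_1) = 3 * (1 + (0.21)(0.092)) = 3 * 1.01932 = 3.05796
  c_1 = sigma^2 theta_1 = 3 * (0.21) = 0.63
  c_2 = 0
Equations for k = 0, 1, 2 (AR order 2, c_2 = 0):
  (E0) gamma(0) = phi_1 gamma(1) + phi_2 gamma(2) + c_0
  (E1) gamma(1) = phi_1 gamma(0) + phi_2 gamma(1) + c_1
  (E2) gamma(2) = phi_1 gamma(1) + phi_2 gamma(0)
From (E1): gamma(1) = A gamma(0) + B with
  A = phi_1 / (1 - phi_2) = -0.118 / 1.615 = -0.073065,   B = c_1 / (1 - phi_2) = 0.63 / 1.615 = 0.390093.
Insert (E2) into (E0): gamma(0) (1 - phi_2^2) = phi_1 (1 + phi_2) gamma(1) + c_0.
  phi_1 (1 + phi_2) = (-0.118)(0.385) = -0.04543,   1 - phi_2^2 = 0.621775.
Replace gamma(1) by A gamma(0) + B and collect gamma(0):
  gamma(0) [0.621775 - (-0.04543)(-0.073065)] = (-0.04543)(0.390093) + 3.05796
  gamma(0) * 0.618456 = 3.040238
  gamma(0) = 3.040238 / 0.618456 = 4.915855.
Therefore gamma(0) = 4.9159 (to 4 decimal places).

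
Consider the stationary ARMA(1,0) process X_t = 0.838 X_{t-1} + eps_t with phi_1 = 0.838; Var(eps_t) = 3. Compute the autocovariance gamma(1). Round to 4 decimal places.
\gamma(1) = 8.4432

Multiply the model equation by X_{t-k} and take expectations. With theta_0 = psi_0 = 1 and psi_j the MA(infinity) weights, this gives
  gamma(k) - sum_i phi_i gamma(k-i) = c_k,
  c_k = sigma^2 * sum_{j=k..q} theta_j psi_{j-k}   (c_k = 0 for k > q),
using gamma(-m) = gamma(m).
Pure AR (q = 0): c_0 = sigma^2 = 3, c_k = 0 for k >= 1.
Equations for k = 0 and k = 1 (AR order 1):
  gamma(0) = phi_1 gamma(1) + c_0
  gamma(1) = phi_1 gamma(0) + c_1
Substituting the second into the first: gamma(0) (1 - phi_1^2) = c_0 + phi_1 c_1, so
  gamma(0) = c_0 / (1 - phi_1^2) = 3 / (1 - (0.838)^2) = 3 / 0.297756 = 10.075364.
  gamma(1) = phi_1 gamma(0) = (0.838)(10.075364) = 8.443155.
Therefore gamma(1) = 8.4432 (to 4 decimal places).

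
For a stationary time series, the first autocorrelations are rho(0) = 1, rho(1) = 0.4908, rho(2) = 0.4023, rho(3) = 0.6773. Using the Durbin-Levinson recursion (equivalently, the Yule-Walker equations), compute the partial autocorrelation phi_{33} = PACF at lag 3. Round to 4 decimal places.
\phi_{33} = 0.5760

The PACF at lag k is phi_{kk}, the last component of the solution
to the Yule-Walker system G_k phi = r_k where
  (G_k)_{ij} = rho(|i - j|), (r_k)_i = rho(i), i,j = 1..k.
Equivalently, Durbin-Levinson gives phi_{kk} iteratively:
  phi_{11} = rho(1)
  phi_{kk} = [rho(k) - sum_{j=1..k-1} phi_{k-1,j} rho(k-j)]
            / [1 - sum_{j=1..k-1} phi_{k-1,j} rho(j)],
  phi_{k,j} = phi_{k-1,j} - phi_{kk} phi_{k-1,k-j},  j = 1..k-1.
Step k = 1:
  phi_11 = rho(1) = 0.4908.
Step k = 2:
  phi_22 = [rho(2) - phi_11 rho(1)] / [1 - phi_11 rho(1)] = [0.4023 - (0.4908)(0.4908)] / [1 - (0.4908)(0.4908)]
         = 0.16141536 / 0.75911536 = 0.212636.
  Update: phi_21 = phi_11 - phi_22 phi_11 = 0.4908 - (0.212636)(0.4908) = 0.386438.
Step k = 3:
  phi_33 = [rho(3) - phi_21 rho(2) - phi_22 rho(1)] / [1 - phi_21 rho(1) - phi_22 rho(2)]
    numerator   = 0.6773 - (0.386438)(0.4023) - (0.212636)(0.4908) = 0.4174741
    denominator = 1 - (0.386438)(0.4908) - (0.212636)(0.4023) = 0.72479262
  phi_33 = 0.4174741 / 0.72479262 = 0.576.
Therefore phi_{33} = 0.5760.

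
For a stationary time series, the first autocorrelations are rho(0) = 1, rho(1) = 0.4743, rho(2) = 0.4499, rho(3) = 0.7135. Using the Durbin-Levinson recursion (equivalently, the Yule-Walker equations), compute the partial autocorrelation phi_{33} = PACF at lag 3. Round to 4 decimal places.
\phi_{33} = 0.5979

The PACF at lag k is phi_{kk}, the last component of the solution
to the Yule-Walker system G_k phi = r_k where
  (G_k)_{ij} = rho(|i - j|), (r_k)_i = rho(i), i,j = 1..k.
Equivalently, Durbin-Levinson gives phi_{kk} iteratively:
  phi_{11} = rho(1)
  phi_{kk} = [rho(k) - sum_{j=1..k-1} phi_{k-1,j} rho(k-j)]
            / [1 - sum_{j=1..k-1} phi_{k-1,j} rho(j)],
  phi_{k,j} = phi_{k-1,j} - phi_{kk} phi_{k-1,k-j},  j = 1..k-1.
Step k = 1:
  phi_11 = rho(1) = 0.4743.
Step k = 2:
  phi_22 = [rho(2) - phi_11 rho(1)] / [1 - phi_11 rho(1)] = [0.4499 - (0.4743)(0.4743)] / [1 - (0.4743)(0.4743)]
         = 0.22493951 / 0.77503951 = 0.29023.
  Update: phi_21 = phi_11 - phi_22 phi_11 = 0.4743 - (0.29023)(0.4743) = 0.336644.
Step k = 3:
  phi_33 = [rho(3) - phi_21 rho(2) - phi_22 rho(1)] / [1 - phi_21 rho(1) - phi_22 rho(2)]
    numerator   = 0.7135 - (0.336644)(0.4499) - (0.29023)(0.4743) = 0.42438789
    denominator = 1 - (0.336644)(0.4743) - (0.29023)(0.4499) = 0.70975538
  phi_33 = 0.42438789 / 0.70975538 = 0.5979.
Therefore phi_{33} = 0.5979.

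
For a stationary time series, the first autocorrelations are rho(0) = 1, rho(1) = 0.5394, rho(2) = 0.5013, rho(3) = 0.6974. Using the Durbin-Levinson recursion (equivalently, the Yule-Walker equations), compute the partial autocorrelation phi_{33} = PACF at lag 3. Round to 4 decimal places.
\phi_{33} = 0.5369

The PACF at lag k is phi_{kk}, the last component of the solution
to the Yule-Walker system G_k phi = r_k where
  (G_k)_{ij} = rho(|i - j|), (r_k)_i = rho(i), i,j = 1..k.
Equivalently, Durbin-Levinson gives phi_{kk} iteratively:
  phi_{11} = rho(1)
  phi_{kk} = [rho(k) - sum_{j=1..k-1} phi_{k-1,j} rho(k-j)]
            / [1 - sum_{j=1..k-1} phi_{k-1,j} rho(j)],
  phi_{k,j} = phi_{k-1,j} - phi_{kk} phi_{k-1,k-j},  j = 1..k-1.
Step k = 1:
  phi_11 = rho(1) = 0.5394.
Step k = 2:
  phi_22 = [rho(2) - phi_11 rho(1)] / [1 - phi_11 rho(1)] = [0.5013 - (0.5394)(0.5394)] / [1 - (0.5394)(0.5394)]
         = 0.21034764 / 0.70904764 = 0.296662.
  Update: phi_21 = phi_11 - phi_22 phi_11 = 0.5394 - (0.296662)(0.5394) = 0.37938.
Step k = 3:
  phi_33 = [rho(3) - phi_21 rho(2) - phi_22 rho(1)] / [1 - phi_21 rho(1) - phi_22 rho(2)]
    numerator   = 0.6974 - (0.37938)(0.5013) - (0.296662)(0.5394) = 0.34719701
    denominator = 1 - (0.37938)(0.5394) - (0.296662)(0.5013) = 0.64664544
  phi_33 = 0.34719701 / 0.64664544 = 0.5369.
Therefore phi_{33} = 0.5369.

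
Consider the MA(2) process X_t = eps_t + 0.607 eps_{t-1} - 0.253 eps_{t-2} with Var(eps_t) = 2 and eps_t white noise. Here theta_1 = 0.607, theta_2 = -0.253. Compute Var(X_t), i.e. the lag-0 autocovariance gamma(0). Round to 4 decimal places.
\gamma(0) = 2.8649

For an MA(q) process X_t = eps_t + sum_i theta_i eps_{t-i} with
Var(eps_t) = sigma^2, the variance is
  gamma(0) = sigma^2 * (1 + sum_i theta_i^2).
  sum_i theta_i^2 = (0.607)^2 + (-0.253)^2 = 0.368449 + 0.064009 = 0.432458.
  gamma(0) = 2 * (1 + 0.432458) = 2 * 1.432458 = 2.864916, which rounds to 2.8649.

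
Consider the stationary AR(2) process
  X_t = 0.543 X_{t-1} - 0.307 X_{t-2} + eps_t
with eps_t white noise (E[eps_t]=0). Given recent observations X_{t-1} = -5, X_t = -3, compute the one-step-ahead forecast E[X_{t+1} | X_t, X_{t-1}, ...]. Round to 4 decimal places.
E[X_{t+1} \mid \mathcal F_t] = -0.0940

For an AR(p) model X_t = c + sum_i phi_i X_{t-i} + eps_t, the
one-step-ahead conditional mean is
  E[X_{t+1} | X_t, ...] = c + sum_i phi_i X_{t+1-i}.
Substitute known values:
  E[X_{t+1} | ...] = (0.543) * (-3) + (-0.307) * (-5)
                   = -0.0940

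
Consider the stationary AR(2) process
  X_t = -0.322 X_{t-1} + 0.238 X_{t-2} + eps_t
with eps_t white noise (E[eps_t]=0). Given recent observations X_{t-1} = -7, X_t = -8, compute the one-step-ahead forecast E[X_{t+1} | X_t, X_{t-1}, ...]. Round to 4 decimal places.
E[X_{t+1} \mid \mathcal F_t] = 0.9100

For an AR(p) model X_t = c + sum_i phi_i X_{t-i} + eps_t, the
one-step-ahead conditional mean is
  E[X_{t+1} | X_t, ...] = c + sum_i phi_i X_{t+1-i}.
Substitute known values:
  E[X_{t+1} | ...] = (-0.322) * (-8) + (0.238) * (-7)
                   = 0.9100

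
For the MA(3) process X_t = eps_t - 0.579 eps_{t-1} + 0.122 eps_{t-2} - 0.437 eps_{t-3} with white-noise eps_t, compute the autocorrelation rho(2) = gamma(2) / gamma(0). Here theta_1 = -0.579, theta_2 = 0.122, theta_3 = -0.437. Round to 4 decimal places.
\rho(2) = 0.2433

For an MA(q) process with theta_0 = 1, the autocovariance is
  gamma(k) = sigma^2 * sum_{i=0..q-k} theta_i * theta_{i+k},
and rho(k) = gamma(k) / gamma(0). Sigma^2 cancels.
  numerator   = (1)*(0.122) + (-0.579)*(-0.437) = 0.375023.
  denominator = (1)^2 + (-0.579)^2 + (0.122)^2 + (-0.437)^2 = 1.541094.
  rho(2) = 0.375023 / 1.541094 = 0.2433.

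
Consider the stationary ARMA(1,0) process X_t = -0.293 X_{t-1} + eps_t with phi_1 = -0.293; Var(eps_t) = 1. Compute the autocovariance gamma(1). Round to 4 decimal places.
\gamma(1) = -0.3205

Multiply the model equation by X_{t-k} and take expectations. With theta_0 = psi_0 = 1 and psi_j the MA(infinity) weights, this gives
  gamma(k) - sum_i phi_i gamma(k-i) = c_k,
  c_k = sigma^2 * sum_{j=k..q} theta_j psi_{j-k}   (c_k = 0 for k > q),
using gamma(-m) = gamma(m).
Pure AR (q = 0): c_0 = sigma^2 = 1, c_k = 0 for k >= 1.
Equations for k = 0 and k = 1 (AR order 1):
  gamma(0) = phi_1 gamma(1) + c_0
  gamma(1) = phi_1 gamma(0) + c_1
Substituting the second into the first: gamma(0) (1 - phi_1^2) = c_0 + phi_1 c_1, so
  gamma(0) = c_0 / (1 - phi_1^2) = 1 / (1 - (-0.293)^2) = 1 / 0.914151 = 1.093911.
  gamma(1) = phi_1 gamma(0) = (-0.293)(1.093911) = -0.320516.
Therefore gamma(1) = -0.3205 (to 4 decimal places).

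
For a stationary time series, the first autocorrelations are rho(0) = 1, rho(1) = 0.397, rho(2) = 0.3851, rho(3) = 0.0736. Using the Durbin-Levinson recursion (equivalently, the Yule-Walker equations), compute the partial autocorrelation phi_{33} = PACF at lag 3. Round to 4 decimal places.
\phi_{33} = -0.1859

The PACF at lag k is phi_{kk}, the last component of the solution
to the Yule-Walker system G_k phi = r_k where
  (G_k)_{ij} = rho(|i - j|), (r_k)_i = rho(i), i,j = 1..k.
Equivalently, Durbin-Levinson gives phi_{kk} iteratively:
  phi_{11} = rho(1)
  phi_{kk} = [rho(k) - sum_{j=1..k-1} phi_{k-1,j} rho(k-j)]
            / [1 - sum_{j=1..k-1} phi_{k-1,j} rho(j)],
  phi_{k,j} = phi_{k-1,j} - phi_{kk} phi_{k-1,k-j},  j = 1..k-1.
Step k = 1:
  phi_11 = rho(1) = 0.397.
Step k = 2:
  phi_22 = [rho(2) - phi_11 rho(1)] / [1 - phi_11 rho(1)] = [0.3851 - (0.397)(0.397)] / [1 - (0.397)(0.397)]
         = 0.227491 / 0.842391 = 0.270054.
  Update: phi_21 = phi_11 - phi_22 phi_11 = 0.397 - (0.270054)(0.397) = 0.289789.
Step k = 3:
  phi_33 = [rho(3) - phi_21 rho(2) - phi_22 rho(1)] / [1 - phi_21 rho(1) - phi_22 rho(2)]
    numerator   = 0.0736 - (0.289789)(0.3851) - (0.270054)(0.397) = -0.145209
    denominator = 1 - (0.289789)(0.397) - (0.270054)(0.3851) = 0.78095616
  phi_33 = -0.145209 / 0.78095616 = -0.1859.
Therefore phi_{33} = -0.1859.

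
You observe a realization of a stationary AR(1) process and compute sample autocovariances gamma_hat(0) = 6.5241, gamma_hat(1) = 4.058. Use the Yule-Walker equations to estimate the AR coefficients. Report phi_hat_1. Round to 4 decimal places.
\hat\phi_{1} = 0.6220

The Yule-Walker equations for an AR(p) process read, in matrix form,
  Gamma_p phi = r_p,   with   (Gamma_p)_{ij} = gamma(|i - j|),
                       (r_p)_i = gamma(i),   i,j = 1..p.
Substitute the sample gammas (Toeplitz matrix and right-hand side of size 1):
  Gamma_p = [[6.5241]]
  r_p     = [4.058]
With p = 1 this is the single equation gamma(0) phi_1 = gamma(1):
  phi_hat_1 = gamma(1) / gamma(0) = 4.058 / 6.5241 = 0.6220.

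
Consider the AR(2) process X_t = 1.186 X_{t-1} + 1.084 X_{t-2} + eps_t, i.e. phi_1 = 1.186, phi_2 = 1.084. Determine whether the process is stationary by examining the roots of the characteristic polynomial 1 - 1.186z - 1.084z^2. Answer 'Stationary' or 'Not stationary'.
\text{Not stationary}

The AR(p) characteristic polynomial is P(z) = 1 - 1.186z - 1.084z^2.
Stationarity requires all roots to lie outside the unit circle, i.e. |z| > 1 for every root.
Set 1 + (-1.186) z + (-1.084) z^2 = 0, i.e. a z^2 + b z + c = 0 with a = -1.084, b = -1.186, c = 1.
Discriminant D = b^2 - 4ac = (-1.186)^2 - 4*(-1.084)*1 = 1.406596 - (-4.336) = 5.742596.
D >= 0, so the roots are real: z = (-b +/- sqrt(D)) / (2a) = (1.186 +/- 2.396371) / (-2.168).
  z_1 = (1.186 + 2.396371) / (-2.168) = -1.6524,   |z_1| = 1.6524.
  z_2 = (1.186 - 2.396371) / (-2.168) = 0.5583,   |z_2| = 0.5583.
Moduli of all roots: 1.6524, 0.5583.
All moduli strictly greater than 1? No.
Verdict: Not stationary.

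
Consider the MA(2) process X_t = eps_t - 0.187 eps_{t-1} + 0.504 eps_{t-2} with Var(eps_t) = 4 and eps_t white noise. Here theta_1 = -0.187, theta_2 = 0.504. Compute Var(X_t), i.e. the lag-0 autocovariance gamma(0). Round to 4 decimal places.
\gamma(0) = 5.1559

For an MA(q) process X_t = eps_t + sum_i theta_i eps_{t-i} with
Var(eps_t) = sigma^2, the variance is
  gamma(0) = sigma^2 * (1 + sum_i theta_i^2).
  sum_i theta_i^2 = (-0.187)^2 + (0.504)^2 = 0.034969 + 0.254016 = 0.288985.
  gamma(0) = 4 * (1 + 0.288985) = 4 * 1.288985 = 5.15594, which rounds to 5.1559.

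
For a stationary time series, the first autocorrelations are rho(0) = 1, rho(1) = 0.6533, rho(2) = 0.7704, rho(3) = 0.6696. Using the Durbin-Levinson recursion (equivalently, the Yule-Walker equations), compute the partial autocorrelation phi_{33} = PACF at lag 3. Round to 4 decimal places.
\phi_{33} = 0.2080

The PACF at lag k is phi_{kk}, the last component of the solution
to the Yule-Walker system G_k phi = r_k where
  (G_k)_{ij} = rho(|i - j|), (r_k)_i = rho(i), i,j = 1..k.
Equivalently, Durbin-Levinson gives phi_{kk} iteratively:
  phi_{11} = rho(1)
  phi_{kk} = [rho(k) - sum_{j=1..k-1} phi_{k-1,j} rho(k-j)]
            / [1 - sum_{j=1..k-1} phi_{k-1,j} rho(j)],
  phi_{k,j} = phi_{k-1,j} - phi_{kk} phi_{k-1,k-j},  j = 1..k-1.
Step k = 1:
  phi_11 = rho(1) = 0.6533.
Step k = 2:
  phi_22 = [rho(2) - phi_11 rho(1)] / [1 - phi_11 rho(1)] = [0.7704 - (0.6533)(0.6533)] / [1 - (0.6533)(0.6533)]
         = 0.34359911 / 0.57319911 = 0.599441.
  Update: phi_21 = phi_11 - phi_22 phi_11 = 0.6533 - (0.599441)(0.6533) = 0.261685.
Step k = 3:
  phi_33 = [rho(3) - phi_21 rho(2) - phi_22 rho(1)] / [1 - phi_21 rho(1) - phi_22 rho(2)]
    numerator   = 0.6696 - (0.261685)(0.7704) - (0.599441)(0.6533) = 0.0763829
    denominator = 1 - (0.261685)(0.6533) - (0.599441)(0.7704) = 0.36723168
  phi_33 = 0.0763829 / 0.36723168 = 0.208.
Therefore phi_{33} = 0.2080.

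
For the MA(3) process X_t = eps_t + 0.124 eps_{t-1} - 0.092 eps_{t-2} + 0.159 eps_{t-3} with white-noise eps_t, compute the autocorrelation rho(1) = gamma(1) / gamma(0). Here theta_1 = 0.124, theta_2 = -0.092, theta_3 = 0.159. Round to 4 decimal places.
\rho(1) = 0.0934

For an MA(q) process with theta_0 = 1, the autocovariance is
  gamma(k) = sigma^2 * sum_{i=0..q-k} theta_i * theta_{i+k},
and rho(k) = gamma(k) / gamma(0). Sigma^2 cancels.
  numerator   = (1)*(0.124) + (0.124)*(-0.092) + (-0.092)*(0.159) = 0.097964.
  denominator = (1)^2 + (0.124)^2 + (-0.092)^2 + (0.159)^2 = 1.049121.
  rho(1) = 0.097964 / 1.049121 = 0.0934.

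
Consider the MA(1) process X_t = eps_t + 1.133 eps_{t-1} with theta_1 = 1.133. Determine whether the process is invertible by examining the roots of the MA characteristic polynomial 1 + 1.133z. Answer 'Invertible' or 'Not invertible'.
\text{Not invertible}

The MA(q) characteristic polynomial is P(z) = 1 + 1.133z.
Invertibility requires all roots to lie outside the unit circle, i.e. |z| > 1 for every root.
This is linear in z: 1 + (1.133) z = 0  =>  z = -1/(1.133) = -0.882613,  |z| = 0.882613.
Moduli of all roots: 0.8826.
All moduli strictly greater than 1? No.
Verdict: Not invertible.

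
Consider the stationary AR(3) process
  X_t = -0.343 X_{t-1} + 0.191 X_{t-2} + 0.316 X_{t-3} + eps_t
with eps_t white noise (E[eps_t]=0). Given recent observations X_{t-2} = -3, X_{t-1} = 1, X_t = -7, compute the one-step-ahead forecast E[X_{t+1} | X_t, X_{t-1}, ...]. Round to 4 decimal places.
E[X_{t+1} \mid \mathcal F_t] = 1.6440

For an AR(p) model X_t = c + sum_i phi_i X_{t-i} + eps_t, the
one-step-ahead conditional mean is
  E[X_{t+1} | X_t, ...] = c + sum_i phi_i X_{t+1-i}.
Substitute known values:
  E[X_{t+1} | ...] = (-0.343) * (-7) + (0.191) * (1) + (0.316) * (-3)
                   = 1.6440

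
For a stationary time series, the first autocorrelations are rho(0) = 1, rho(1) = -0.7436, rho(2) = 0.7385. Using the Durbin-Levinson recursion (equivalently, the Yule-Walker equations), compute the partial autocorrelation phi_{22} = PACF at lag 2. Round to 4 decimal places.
\phi_{22} = 0.4151

The PACF at lag k is phi_{kk}, the last component of the solution
to the Yule-Walker system G_k phi = r_k where
  (G_k)_{ij} = rho(|i - j|), (r_k)_i = rho(i), i,j = 1..k.
Equivalently, Durbin-Levinson gives phi_{kk} iteratively:
  phi_{11} = rho(1)
  phi_{kk} = [rho(k) - sum_{j=1..k-1} phi_{k-1,j} rho(k-j)]
            / [1 - sum_{j=1..k-1} phi_{k-1,j} rho(j)],
  phi_{k,j} = phi_{k-1,j} - phi_{kk} phi_{k-1,k-j},  j = 1..k-1.
Step k = 1:
  phi_11 = rho(1) = -0.7436.
Step k = 2:
  phi_22 = [rho(2) - phi_11 rho(1)] / [1 - phi_11 rho(1)] = [0.7385 - (-0.7436)(-0.7436)] / [1 - (-0.7436)(-0.7436)]
         = 0.18555904 / 0.44705904 = 0.4151.
Therefore phi_{22} = 0.4151.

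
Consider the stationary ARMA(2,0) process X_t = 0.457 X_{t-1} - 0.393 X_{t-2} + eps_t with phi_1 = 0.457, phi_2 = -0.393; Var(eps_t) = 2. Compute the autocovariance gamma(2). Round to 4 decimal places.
\gamma(2) = -0.6443

Multiply the model equation by X_{t-k} and take expectations. With theta_0 = psi_0 = 1 and psi_j the MA(infinity) weights, this gives
  gamma(k) - sum_i phi_i gamma(k-i) = c_k,
  c_k = sigma^2 * sum_{j=k..q} theta_j psi_{j-k}   (c_k = 0 for k > q),
using gamma(-m) = gamma(m).
Pure AR (q = 0): c_0 = sigma^2 = 2, c_k = 0 for k >= 1.
Equations for k = 0, 1, 2 (AR order 2, c_2 = 0):
  (E0) gamma(0) = phi_1 gamma(1) + phi_2 gamma(2) + c_0
  (E1) gamma(1) = phi_1 gamma(0) + phi_2 gamma(1) + c_1
  (E2) gamma(2) = phi_1 gamma(1) + phi_2 gamma(0)
From (E1): gamma(1) = A gamma(0) + B with
  A = phi_1 / (1 - phi_2) = 0.457 / 1.393 = 0.328069,   B = c_1 / (1 - phi_2) = 0 / 1.393 = 0.
Insert (E2) into (E0): gamma(0) (1 - phi_2^2) = phi_1 (1 + phi_2) gamma(1) + c_0.
  phi_1 (1 + phi_2) = (0.457)(0.607) = 0.277399,   1 - phi_2^2 = 0.845551.
Replace gamma(1) by A gamma(0) + B and collect gamma(0):
  gamma(0) [0.845551 - (0.277399)(0.328069)] = c_0 = 2
  gamma(0) * 0.754545 = 2
  gamma(0) = 2 / 0.754545 = 2.650604.
  gamma(1) = A gamma(0) = (0.328069)(2.650604) = 0.869581.
  gamma(2) = phi_1 gamma(1) + phi_2 gamma(0) = (0.457)(0.869581) + (-0.393)(2.650604) = -0.644289.
Therefore gamma(2) = -0.6443 (to 4 decimal places).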